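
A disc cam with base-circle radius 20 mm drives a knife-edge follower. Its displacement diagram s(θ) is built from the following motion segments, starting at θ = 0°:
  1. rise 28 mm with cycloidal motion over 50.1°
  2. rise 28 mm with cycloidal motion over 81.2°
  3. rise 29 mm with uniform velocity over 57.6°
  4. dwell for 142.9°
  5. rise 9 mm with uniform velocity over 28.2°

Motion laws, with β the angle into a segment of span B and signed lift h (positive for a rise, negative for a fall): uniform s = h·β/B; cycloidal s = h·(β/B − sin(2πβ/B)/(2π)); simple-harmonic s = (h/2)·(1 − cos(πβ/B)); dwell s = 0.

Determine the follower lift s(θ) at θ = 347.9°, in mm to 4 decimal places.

seg 1 [0°–50.1°] cycloidal, h=28: full span → s += 28 → s = 28.0000
seg 2 [50.1°–131.3°] cycloidal, h=28: full span → s += 28 → s = 56.0000
seg 3 [131.3°–188.9°] uniform, h=29: full span → s += 29 → s = 85.0000
seg 4 [188.9°–331.8°] dwell: s stays 85.0000
seg 5 [331.8°–360°] uniform, h=9: θ=347.9° here. β=16.1, B=28.2. 9·16.1/28.2 = 5.1383 → s = 90.1383

90.1383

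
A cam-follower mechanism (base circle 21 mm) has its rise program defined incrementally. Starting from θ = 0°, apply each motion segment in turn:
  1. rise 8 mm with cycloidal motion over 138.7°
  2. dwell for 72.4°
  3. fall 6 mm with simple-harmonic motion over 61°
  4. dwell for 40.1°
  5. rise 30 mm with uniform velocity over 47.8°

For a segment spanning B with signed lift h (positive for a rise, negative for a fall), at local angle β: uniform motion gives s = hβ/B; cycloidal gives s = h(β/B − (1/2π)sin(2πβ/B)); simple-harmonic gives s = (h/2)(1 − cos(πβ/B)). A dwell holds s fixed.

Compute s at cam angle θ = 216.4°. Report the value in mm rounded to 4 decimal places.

seg 1 [0°–138.7°] cycloidal, h=8: full span → s += 8 → s = 8.0000
seg 2 [138.7°–211.1°] dwell: s stays 8.0000
seg 3 [211.1°–272.1°] simple-harmonic, h=-6: θ=216.4° here. β=5.3, B=61. -6/2·(1 − cos(π·0.0869)) = -0.1111 → s = 7.8889

7.8889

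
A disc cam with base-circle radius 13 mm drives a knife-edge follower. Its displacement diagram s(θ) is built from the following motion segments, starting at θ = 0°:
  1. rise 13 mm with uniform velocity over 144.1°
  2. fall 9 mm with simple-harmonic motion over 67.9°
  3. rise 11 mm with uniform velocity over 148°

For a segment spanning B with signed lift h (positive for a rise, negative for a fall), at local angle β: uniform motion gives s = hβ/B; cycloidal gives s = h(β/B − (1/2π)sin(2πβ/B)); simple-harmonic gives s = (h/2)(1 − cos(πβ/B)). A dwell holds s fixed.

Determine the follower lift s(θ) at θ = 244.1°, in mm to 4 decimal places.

seg 1 [0°–144.1°] uniform, h=13: full span → s += 13 → s = 13.0000
seg 2 [144.1°–212°] simple-harmonic, h=-9: full span → s += -9 → s = 4.0000
seg 3 [212°–360°] uniform, h=11: θ=244.1° here. β=32.1, B=148. 11·32.1/148 = 2.3858 → s = 6.3858

6.3858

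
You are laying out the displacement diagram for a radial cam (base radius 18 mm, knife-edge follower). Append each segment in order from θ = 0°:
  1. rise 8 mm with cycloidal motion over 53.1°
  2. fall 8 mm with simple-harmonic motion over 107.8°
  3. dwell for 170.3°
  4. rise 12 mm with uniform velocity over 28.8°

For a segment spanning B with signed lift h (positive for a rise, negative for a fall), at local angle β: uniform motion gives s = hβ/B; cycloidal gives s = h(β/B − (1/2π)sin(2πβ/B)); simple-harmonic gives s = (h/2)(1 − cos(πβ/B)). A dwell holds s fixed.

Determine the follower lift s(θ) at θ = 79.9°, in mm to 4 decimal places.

seg 1 [0°–53.1°] cycloidal, h=8: full span → s += 8 → s = 8.0000
seg 2 [53.1°–160.9°] simple-harmonic, h=-8: θ=79.9° here. β=26.8, B=107.8. -8/2·(1 − cos(π·0.2486)) = -1.1592 → s = 6.8408

6.8408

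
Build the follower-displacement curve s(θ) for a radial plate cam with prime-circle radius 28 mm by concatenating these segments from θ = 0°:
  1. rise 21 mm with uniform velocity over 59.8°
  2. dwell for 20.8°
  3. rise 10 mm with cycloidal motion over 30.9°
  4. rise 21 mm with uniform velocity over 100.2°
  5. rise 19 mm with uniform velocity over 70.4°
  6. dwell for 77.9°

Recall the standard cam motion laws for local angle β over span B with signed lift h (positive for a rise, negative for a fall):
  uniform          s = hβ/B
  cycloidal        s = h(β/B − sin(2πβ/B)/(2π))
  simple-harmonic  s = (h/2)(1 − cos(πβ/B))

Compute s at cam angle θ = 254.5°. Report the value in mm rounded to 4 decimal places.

seg 1 [0°–59.8°] uniform, h=21: full span → s += 21 → s = 21.0000
seg 2 [59.8°–80.6°] dwell: s stays 21.0000
seg 3 [80.6°–111.5°] cycloidal, h=10: full span → s += 10 → s = 31.0000
seg 4 [111.5°–211.7°] uniform, h=21: full span → s += 21 → s = 52.0000
seg 5 [211.7°–282.1°] uniform, h=19: θ=254.5° here. β=42.8, B=70.4. 19·42.8/70.4 = 11.5511 → s = 63.5511

63.5511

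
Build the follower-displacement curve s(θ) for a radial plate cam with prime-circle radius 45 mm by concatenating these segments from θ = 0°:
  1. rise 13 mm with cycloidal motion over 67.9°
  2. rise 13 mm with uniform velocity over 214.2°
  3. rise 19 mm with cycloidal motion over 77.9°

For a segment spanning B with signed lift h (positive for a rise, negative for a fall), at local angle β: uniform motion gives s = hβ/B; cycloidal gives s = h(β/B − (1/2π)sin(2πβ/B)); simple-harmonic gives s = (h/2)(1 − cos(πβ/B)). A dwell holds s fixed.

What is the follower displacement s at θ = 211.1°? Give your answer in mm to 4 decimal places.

seg 1 [0°–67.9°] cycloidal, h=13: full span → s += 13 → s = 13.0000
seg 2 [67.9°–282.1°] uniform, h=13: θ=211.1° here. β=143.2, B=214.2. 13·143.2/214.2 = 8.6909 → s = 21.6909

21.6909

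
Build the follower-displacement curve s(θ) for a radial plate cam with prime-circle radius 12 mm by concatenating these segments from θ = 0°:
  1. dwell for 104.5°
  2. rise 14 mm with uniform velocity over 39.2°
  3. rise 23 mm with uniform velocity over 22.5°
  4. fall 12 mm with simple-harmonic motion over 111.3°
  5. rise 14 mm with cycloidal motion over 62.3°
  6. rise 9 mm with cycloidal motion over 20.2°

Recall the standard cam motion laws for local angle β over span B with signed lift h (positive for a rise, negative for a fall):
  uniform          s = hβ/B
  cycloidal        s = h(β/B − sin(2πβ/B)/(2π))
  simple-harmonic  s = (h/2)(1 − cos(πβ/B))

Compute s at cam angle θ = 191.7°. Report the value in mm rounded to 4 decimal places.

seg 1 [0°–104.5°] dwell: s stays 0.0000
seg 2 [104.5°–143.7°] uniform, h=14: full span → s += 14 → s = 14.0000
seg 3 [143.7°–166.2°] uniform, h=23: full span → s += 23 → s = 37.0000
seg 4 [166.2°–277.5°] simple-harmonic, h=-12: θ=191.7° here. β=25.5, B=111.3. -12/2·(1 − cos(π·0.2291)) = -1.4883 → s = 35.5117

35.5117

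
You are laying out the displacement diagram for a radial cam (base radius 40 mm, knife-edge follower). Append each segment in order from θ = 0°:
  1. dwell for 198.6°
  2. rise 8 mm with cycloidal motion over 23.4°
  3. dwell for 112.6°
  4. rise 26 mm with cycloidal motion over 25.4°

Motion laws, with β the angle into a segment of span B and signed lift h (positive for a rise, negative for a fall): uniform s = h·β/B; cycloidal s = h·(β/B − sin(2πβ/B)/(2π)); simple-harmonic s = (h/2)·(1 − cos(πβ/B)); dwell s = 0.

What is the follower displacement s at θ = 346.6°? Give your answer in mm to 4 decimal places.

seg 1 [0°–198.6°] dwell: s stays 0.0000
seg 2 [198.6°–222°] cycloidal, h=8: full span → s += 8 → s = 8.0000
seg 3 [222°–334.6°] dwell: s stays 8.0000
seg 4 [334.6°–360°] cycloidal, h=26: θ=346.6° here. β=12, B=25.4. 26·(0.4724 − sin(2π·0.4724)/(2π)) = 11.5705 → s = 19.5705

19.5705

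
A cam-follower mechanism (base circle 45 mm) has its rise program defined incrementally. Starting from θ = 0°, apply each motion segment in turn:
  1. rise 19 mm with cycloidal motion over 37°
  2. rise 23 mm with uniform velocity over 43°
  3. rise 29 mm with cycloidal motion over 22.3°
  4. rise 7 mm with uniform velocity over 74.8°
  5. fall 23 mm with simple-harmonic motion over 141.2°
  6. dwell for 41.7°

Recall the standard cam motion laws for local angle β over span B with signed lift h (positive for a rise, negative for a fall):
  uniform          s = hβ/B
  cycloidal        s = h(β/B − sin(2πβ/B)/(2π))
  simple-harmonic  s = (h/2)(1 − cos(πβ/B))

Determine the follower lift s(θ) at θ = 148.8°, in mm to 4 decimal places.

seg 1 [0°–37°] cycloidal, h=19: full span → s += 19 → s = 19.0000
seg 2 [37°–80°] uniform, h=23: full span → s += 23 → s = 42.0000
seg 3 [80°–102.3°] cycloidal, h=29: full span → s += 29 → s = 71.0000
seg 4 [102.3°–177.1°] uniform, h=7: θ=148.8° here. β=46.5, B=74.8. 7·46.5/74.8 = 4.3516 → s = 75.3516

75.3516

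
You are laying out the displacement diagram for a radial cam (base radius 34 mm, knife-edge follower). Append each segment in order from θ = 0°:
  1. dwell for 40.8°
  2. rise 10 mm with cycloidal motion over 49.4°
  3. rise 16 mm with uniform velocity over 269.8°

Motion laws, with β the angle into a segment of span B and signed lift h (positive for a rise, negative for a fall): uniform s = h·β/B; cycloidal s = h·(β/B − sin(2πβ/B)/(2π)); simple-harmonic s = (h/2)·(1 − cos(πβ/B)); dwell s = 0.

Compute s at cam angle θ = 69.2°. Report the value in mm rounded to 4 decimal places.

seg 1 [0°–40.8°] dwell: s stays 0.0000
seg 2 [40.8°–90.2°] cycloidal, h=10: θ=69.2° here. β=28.4, B=49.4. 10·(0.5749 − sin(2π·0.5749)/(2π)) = 6.4706 → s = 6.4706

6.4706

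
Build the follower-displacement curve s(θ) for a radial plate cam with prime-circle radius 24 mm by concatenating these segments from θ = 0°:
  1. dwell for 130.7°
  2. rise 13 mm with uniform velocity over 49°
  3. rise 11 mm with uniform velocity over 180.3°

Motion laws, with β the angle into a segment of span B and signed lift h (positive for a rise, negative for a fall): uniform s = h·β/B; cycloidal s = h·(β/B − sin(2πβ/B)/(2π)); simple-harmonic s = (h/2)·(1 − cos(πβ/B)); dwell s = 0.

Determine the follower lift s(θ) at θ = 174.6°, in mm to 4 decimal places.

seg 1 [0°–130.7°] dwell: s stays 0.0000
seg 2 [130.7°–179.7°] uniform, h=13: θ=174.6° here. β=43.9, B=49. 13·43.9/49 = 11.6469 → s = 11.6469

11.6469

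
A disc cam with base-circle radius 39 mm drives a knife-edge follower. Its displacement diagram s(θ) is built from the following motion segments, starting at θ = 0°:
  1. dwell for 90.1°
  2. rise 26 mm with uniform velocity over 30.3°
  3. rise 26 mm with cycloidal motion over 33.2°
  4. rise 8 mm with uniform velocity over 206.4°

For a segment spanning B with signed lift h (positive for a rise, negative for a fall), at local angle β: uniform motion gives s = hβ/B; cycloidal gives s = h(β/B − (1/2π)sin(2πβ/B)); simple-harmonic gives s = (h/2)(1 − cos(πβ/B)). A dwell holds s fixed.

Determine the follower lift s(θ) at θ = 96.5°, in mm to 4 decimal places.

seg 1 [0°–90.1°] dwell: s stays 0.0000
seg 2 [90.1°–120.4°] uniform, h=26: θ=96.5° here. β=6.4, B=30.3. 26·6.4/30.3 = 5.4917 → s = 5.4917

5.4917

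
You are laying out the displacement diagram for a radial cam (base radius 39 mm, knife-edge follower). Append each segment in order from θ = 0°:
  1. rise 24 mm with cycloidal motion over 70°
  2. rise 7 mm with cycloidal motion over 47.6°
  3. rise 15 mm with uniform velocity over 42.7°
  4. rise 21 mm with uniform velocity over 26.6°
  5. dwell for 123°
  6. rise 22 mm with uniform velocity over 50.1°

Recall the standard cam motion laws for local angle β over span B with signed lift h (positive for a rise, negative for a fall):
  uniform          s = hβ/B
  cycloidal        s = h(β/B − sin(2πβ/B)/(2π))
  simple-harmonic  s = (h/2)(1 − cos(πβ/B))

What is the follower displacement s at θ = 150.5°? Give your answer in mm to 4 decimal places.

seg 1 [0°–70°] cycloidal, h=24: full span → s += 24 → s = 24.0000
seg 2 [70°–117.6°] cycloidal, h=7: full span → s += 7 → s = 31.0000
seg 3 [117.6°–160.3°] uniform, h=15: θ=150.5° here. β=32.9, B=42.7. 15·32.9/42.7 = 11.5574 → s = 42.5574

42.5574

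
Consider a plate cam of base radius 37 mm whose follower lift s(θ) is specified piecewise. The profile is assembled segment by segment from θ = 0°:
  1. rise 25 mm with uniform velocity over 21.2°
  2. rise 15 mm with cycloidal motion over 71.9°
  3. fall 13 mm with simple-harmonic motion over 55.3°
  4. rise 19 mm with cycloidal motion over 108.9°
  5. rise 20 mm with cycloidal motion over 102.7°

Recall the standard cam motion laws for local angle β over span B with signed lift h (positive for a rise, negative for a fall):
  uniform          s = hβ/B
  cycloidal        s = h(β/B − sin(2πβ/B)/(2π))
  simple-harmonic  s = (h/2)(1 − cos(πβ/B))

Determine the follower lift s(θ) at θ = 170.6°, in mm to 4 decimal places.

seg 1 [0°–21.2°] uniform, h=25: full span → s += 25 → s = 25.0000
seg 2 [21.2°–93.1°] cycloidal, h=15: full span → s += 15 → s = 40.0000
seg 3 [93.1°–148.4°] simple-harmonic, h=-13: full span → s += -13 → s = 27.0000
seg 4 [148.4°–257.3°] cycloidal, h=19: θ=170.6° here. β=22.2, B=108.9. 19·(0.2039 − sin(2π·0.2039)/(2π)) = 0.9755 → s = 27.9755

27.9755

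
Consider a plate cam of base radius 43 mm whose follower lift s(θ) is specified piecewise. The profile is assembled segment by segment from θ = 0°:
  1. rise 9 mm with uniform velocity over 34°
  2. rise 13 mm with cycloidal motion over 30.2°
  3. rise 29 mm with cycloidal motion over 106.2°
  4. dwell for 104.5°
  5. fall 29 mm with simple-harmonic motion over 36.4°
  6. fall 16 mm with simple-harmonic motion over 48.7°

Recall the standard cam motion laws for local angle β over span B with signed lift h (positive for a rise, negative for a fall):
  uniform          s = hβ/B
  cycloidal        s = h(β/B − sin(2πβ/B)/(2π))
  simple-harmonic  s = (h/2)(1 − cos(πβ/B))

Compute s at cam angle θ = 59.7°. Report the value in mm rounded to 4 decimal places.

seg 1 [0°–34°] uniform, h=9: full span → s += 9 → s = 9.0000
seg 2 [34°–64.2°] cycloidal, h=13: θ=59.7° here. β=25.7, B=30.2. 13·(0.8510 − sin(2π·0.8510)/(2π)) = 12.7292 → s = 21.7292

21.7292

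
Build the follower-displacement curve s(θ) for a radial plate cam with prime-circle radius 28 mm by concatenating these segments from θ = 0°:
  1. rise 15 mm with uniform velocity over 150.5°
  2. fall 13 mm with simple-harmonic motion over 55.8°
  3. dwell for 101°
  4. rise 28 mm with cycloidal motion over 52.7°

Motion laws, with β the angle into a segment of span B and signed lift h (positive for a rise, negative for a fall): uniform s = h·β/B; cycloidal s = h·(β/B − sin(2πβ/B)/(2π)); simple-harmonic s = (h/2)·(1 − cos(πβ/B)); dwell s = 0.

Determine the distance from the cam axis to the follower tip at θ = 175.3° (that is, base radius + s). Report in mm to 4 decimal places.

seg 1 [0°–150.5°] uniform, h=15: full span → s += 15 → s = 15.0000
seg 2 [150.5°–206.3°] simple-harmonic, h=-13: θ=175.3° here. β=24.8, B=55.8. -13/2·(1 − cos(π·0.4444)) = -5.3713 → s = 9.6287
radial distance = base radius + s = 28 + 9.6287 = 37.6287

37.6287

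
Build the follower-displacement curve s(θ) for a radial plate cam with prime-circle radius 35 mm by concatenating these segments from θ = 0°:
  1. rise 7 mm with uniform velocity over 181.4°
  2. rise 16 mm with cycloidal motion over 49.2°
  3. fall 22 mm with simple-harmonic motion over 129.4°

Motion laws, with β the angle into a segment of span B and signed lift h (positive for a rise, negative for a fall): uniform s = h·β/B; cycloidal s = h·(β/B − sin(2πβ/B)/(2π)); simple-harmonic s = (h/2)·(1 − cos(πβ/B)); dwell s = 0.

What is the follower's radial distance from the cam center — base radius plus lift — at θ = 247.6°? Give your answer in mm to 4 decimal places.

seg 1 [0°–181.4°] uniform, h=7: full span → s += 7 → s = 7.0000
seg 2 [181.4°–230.6°] cycloidal, h=16: full span → s += 16 → s = 23.0000
seg 3 [230.6°–360°] simple-harmonic, h=-22: θ=247.6° here. β=17, B=129.4. -22/2·(1 − cos(π·0.1314)) = -0.9237 → s = 22.0763
radial distance = base radius + s = 35 + 22.0763 = 57.0763

57.0763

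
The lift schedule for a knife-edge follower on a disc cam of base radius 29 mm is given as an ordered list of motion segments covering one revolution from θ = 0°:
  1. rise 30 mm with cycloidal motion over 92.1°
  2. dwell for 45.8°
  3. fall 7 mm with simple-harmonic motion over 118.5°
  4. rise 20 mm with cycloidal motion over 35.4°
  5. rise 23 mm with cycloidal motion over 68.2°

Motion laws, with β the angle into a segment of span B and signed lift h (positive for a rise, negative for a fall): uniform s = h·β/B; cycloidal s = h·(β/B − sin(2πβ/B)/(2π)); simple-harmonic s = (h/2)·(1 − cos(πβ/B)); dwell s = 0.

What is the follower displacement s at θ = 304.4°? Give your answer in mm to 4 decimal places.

seg 1 [0°–92.1°] cycloidal, h=30: full span → s += 30 → s = 30.0000
seg 2 [92.1°–137.9°] dwell: s stays 30.0000
seg 3 [137.9°–256.4°] simple-harmonic, h=-7: full span → s += -7 → s = 23.0000
seg 4 [256.4°–291.8°] cycloidal, h=20: full span → s += 20 → s = 43.0000
seg 5 [291.8°–360°] cycloidal, h=23: θ=304.4° here. β=12.6, B=68.2. 23·(0.1848 − sin(2π·0.1848)/(2π)) = 0.8920 → s = 43.8920

43.8920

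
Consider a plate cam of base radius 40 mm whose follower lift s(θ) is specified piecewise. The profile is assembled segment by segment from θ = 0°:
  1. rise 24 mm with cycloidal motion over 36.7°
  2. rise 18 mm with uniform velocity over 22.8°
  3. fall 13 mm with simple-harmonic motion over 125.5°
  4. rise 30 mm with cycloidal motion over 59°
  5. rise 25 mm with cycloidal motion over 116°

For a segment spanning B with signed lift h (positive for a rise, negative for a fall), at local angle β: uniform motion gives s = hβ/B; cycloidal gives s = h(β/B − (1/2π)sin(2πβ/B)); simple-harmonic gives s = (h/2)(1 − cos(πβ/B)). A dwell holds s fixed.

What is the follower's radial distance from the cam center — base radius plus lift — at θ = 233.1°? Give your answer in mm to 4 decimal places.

seg 1 [0°–36.7°] cycloidal, h=24: full span → s += 24 → s = 24.0000
seg 2 [36.7°–59.5°] uniform, h=18: full span → s += 18 → s = 42.0000
seg 3 [59.5°–185°] simple-harmonic, h=-13: full span → s += -13 → s = 29.0000
seg 4 [185°–244°] cycloidal, h=30: θ=233.1° here. β=48.1, B=59. 30·(0.8153 − sin(2π·0.8153)/(2π)) = 28.8365 → s = 57.8365
radial distance = base radius + s = 40 + 57.8365 = 97.8365

97.8365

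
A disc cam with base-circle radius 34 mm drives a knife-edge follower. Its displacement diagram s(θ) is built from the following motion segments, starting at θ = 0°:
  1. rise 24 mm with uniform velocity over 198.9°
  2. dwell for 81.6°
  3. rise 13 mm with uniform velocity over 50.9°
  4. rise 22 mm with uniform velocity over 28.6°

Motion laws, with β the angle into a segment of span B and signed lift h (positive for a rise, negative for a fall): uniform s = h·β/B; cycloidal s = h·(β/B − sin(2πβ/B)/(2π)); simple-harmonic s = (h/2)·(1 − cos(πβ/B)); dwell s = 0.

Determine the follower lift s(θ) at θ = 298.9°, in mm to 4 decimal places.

seg 1 [0°–198.9°] uniform, h=24: full span → s += 24 → s = 24.0000
seg 2 [198.9°–280.5°] dwell: s stays 24.0000
seg 3 [280.5°–331.4°] uniform, h=13: θ=298.9° here. β=18.4, B=50.9. 13·18.4/50.9 = 4.6994 → s = 28.6994

28.6994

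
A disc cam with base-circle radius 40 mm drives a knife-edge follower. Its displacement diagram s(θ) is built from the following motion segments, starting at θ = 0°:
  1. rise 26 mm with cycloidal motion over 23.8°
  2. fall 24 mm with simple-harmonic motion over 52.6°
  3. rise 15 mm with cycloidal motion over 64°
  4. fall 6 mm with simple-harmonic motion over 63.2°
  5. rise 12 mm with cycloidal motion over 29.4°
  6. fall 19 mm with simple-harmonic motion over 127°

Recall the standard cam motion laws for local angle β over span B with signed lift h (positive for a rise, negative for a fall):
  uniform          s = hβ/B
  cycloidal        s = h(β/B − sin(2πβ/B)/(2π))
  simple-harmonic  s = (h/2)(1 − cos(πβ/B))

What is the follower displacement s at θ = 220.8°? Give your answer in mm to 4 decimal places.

seg 1 [0°–23.8°] cycloidal, h=26: full span → s += 26 → s = 26.0000
seg 2 [23.8°–76.4°] simple-harmonic, h=-24: full span → s += -24 → s = 2.0000
seg 3 [76.4°–140.4°] cycloidal, h=15: full span → s += 15 → s = 17.0000
seg 4 [140.4°–203.6°] simple-harmonic, h=-6: full span → s += -6 → s = 11.0000
seg 5 [203.6°–233°] cycloidal, h=12: θ=220.8° here. β=17.2, B=29.4. 12·(0.5850 − sin(2π·0.5850)/(2π)) = 7.9930 → s = 18.9930

18.9930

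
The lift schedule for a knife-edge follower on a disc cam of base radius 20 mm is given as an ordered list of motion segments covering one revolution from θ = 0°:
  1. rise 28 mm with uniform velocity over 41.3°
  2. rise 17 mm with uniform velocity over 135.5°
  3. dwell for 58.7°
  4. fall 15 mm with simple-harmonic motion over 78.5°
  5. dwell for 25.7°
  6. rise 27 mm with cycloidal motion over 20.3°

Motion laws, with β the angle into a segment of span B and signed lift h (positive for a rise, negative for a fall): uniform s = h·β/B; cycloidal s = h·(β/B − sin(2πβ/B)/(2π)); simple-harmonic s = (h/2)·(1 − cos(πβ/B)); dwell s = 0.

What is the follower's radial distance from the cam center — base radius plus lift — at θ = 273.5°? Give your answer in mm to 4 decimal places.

seg 1 [0°–41.3°] uniform, h=28: full span → s += 28 → s = 28.0000
seg 2 [41.3°–176.8°] uniform, h=17: full span → s += 17 → s = 45.0000
seg 3 [176.8°–235.5°] dwell: s stays 45.0000
seg 4 [235.5°–314°] simple-harmonic, h=-15: θ=273.5° here. β=38, B=78.5. -15/2·(1 − cos(π·0.4841)) = -7.1250 → s = 37.8750
radial distance = base radius + s = 20 + 37.8750 = 57.8750

57.8750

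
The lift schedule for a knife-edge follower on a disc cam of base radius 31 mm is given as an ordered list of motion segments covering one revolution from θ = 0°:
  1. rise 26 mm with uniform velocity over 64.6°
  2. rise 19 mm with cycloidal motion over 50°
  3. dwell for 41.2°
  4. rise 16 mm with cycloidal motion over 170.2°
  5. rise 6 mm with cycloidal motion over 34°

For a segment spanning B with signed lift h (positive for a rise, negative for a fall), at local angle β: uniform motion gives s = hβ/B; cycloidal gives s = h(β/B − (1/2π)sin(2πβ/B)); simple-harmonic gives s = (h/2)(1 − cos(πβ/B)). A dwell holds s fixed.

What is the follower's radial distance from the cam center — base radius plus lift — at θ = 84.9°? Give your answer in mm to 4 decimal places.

seg 1 [0°–64.6°] uniform, h=26: full span → s += 26 → s = 26.0000
seg 2 [64.6°–114.6°] cycloidal, h=19: θ=84.9° here. β=20.3, B=50. 19·(0.4060 − sin(2π·0.4060)/(2π)) = 6.0300 → s = 32.0300
radial distance = base radius + s = 31 + 32.0300 = 63.0300

63.0300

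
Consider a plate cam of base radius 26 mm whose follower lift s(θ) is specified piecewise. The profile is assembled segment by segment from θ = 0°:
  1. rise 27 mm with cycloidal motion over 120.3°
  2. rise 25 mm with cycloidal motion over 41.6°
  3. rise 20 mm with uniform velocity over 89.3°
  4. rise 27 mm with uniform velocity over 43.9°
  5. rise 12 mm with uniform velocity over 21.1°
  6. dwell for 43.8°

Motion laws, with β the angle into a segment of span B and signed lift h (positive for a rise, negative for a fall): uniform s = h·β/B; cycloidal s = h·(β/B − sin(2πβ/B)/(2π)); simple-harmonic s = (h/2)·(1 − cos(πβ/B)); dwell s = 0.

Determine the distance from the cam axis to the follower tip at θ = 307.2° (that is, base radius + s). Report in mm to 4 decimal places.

seg 1 [0°–120.3°] cycloidal, h=27: full span → s += 27 → s = 27.0000
seg 2 [120.3°–161.9°] cycloidal, h=25: full span → s += 25 → s = 52.0000
seg 3 [161.9°–251.2°] uniform, h=20: full span → s += 20 → s = 72.0000
seg 4 [251.2°–295.1°] uniform, h=27: full span → s += 27 → s = 99.0000
seg 5 [295.1°–316.2°] uniform, h=12: θ=307.2° here. β=12.1, B=21.1. 12·12.1/21.1 = 6.8815 → s = 105.8815
radial distance = base radius + s = 26 + 105.8815 = 131.8815

131.8815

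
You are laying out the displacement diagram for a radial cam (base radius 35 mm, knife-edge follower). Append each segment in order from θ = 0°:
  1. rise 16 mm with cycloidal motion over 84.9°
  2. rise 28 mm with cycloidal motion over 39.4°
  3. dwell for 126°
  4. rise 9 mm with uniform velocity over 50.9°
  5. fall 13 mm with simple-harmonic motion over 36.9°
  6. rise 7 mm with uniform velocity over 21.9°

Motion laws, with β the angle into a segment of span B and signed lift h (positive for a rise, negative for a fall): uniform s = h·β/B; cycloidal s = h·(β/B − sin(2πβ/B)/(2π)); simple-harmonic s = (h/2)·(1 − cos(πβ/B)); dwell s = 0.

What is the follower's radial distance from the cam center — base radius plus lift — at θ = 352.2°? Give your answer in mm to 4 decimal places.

seg 1 [0°–84.9°] cycloidal, h=16: full span → s += 16 → s = 16.0000
seg 2 [84.9°–124.3°] cycloidal, h=28: full span → s += 28 → s = 44.0000
seg 3 [124.3°–250.3°] dwell: s stays 44.0000
seg 4 [250.3°–301.2°] uniform, h=9: full span → s += 9 → s = 53.0000
seg 5 [301.2°–338.1°] simple-harmonic, h=-13: full span → s += -13 → s = 40.0000
seg 6 [338.1°–360°] uniform, h=7: θ=352.2° here. β=14.1, B=21.9. 7·14.1/21.9 = 4.5068 → s = 44.5068
radial distance = base radius + s = 35 + 44.5068 = 79.5068

79.5068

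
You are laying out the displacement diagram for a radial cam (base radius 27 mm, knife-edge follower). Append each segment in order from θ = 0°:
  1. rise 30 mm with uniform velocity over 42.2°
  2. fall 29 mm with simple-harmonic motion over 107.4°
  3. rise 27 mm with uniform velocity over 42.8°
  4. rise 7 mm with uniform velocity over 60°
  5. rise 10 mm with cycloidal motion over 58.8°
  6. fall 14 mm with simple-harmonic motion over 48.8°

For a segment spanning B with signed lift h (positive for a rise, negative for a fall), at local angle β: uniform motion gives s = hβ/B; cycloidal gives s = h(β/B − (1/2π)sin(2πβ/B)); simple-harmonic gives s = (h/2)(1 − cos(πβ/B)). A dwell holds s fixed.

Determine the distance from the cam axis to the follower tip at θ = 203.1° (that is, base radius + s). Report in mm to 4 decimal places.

seg 1 [0°–42.2°] uniform, h=30: full span → s += 30 → s = 30.0000
seg 2 [42.2°–149.6°] simple-harmonic, h=-29: full span → s += -29 → s = 1.0000
seg 3 [149.6°–192.4°] uniform, h=27: full span → s += 27 → s = 28.0000
seg 4 [192.4°–252.4°] uniform, h=7: θ=203.1° here. β=10.7, B=60. 7·10.7/60 = 1.2483 → s = 29.2483
radial distance = base radius + s = 27 + 29.2483 = 56.2483

56.2483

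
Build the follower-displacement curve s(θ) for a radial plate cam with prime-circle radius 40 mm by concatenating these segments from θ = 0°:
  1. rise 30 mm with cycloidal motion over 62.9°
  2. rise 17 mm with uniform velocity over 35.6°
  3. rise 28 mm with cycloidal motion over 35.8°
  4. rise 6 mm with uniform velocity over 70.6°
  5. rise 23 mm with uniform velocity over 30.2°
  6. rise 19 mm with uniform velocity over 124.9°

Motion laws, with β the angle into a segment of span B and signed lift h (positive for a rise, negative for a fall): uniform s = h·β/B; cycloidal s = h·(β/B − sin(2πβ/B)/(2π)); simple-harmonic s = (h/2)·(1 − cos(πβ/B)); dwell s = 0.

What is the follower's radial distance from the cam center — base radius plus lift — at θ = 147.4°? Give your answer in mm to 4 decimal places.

seg 1 [0°–62.9°] cycloidal, h=30: full span → s += 30 → s = 30.0000
seg 2 [62.9°–98.5°] uniform, h=17: full span → s += 17 → s = 47.0000
seg 3 [98.5°–134.3°] cycloidal, h=28: full span → s += 28 → s = 75.0000
seg 4 [134.3°–204.9°] uniform, h=6: θ=147.4° here. β=13.1, B=70.6. 6·13.1/70.6 = 1.1133 → s = 76.1133
radial distance = base radius + s = 40 + 76.1133 = 116.1133

116.1133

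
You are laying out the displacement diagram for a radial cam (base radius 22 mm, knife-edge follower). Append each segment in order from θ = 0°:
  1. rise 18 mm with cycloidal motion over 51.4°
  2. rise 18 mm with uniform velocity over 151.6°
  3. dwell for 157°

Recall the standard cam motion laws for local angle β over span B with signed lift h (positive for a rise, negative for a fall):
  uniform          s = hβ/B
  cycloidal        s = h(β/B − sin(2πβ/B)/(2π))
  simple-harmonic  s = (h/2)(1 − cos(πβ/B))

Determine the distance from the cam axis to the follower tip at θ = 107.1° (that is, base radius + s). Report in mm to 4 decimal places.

seg 1 [0°–51.4°] cycloidal, h=18: full span → s += 18 → s = 18.0000
seg 2 [51.4°–203°] uniform, h=18: θ=107.1° here. β=55.7, B=151.6. 18·55.7/151.6 = 6.6135 → s = 24.6135
radial distance = base radius + s = 22 + 24.6135 = 46.6135

46.6135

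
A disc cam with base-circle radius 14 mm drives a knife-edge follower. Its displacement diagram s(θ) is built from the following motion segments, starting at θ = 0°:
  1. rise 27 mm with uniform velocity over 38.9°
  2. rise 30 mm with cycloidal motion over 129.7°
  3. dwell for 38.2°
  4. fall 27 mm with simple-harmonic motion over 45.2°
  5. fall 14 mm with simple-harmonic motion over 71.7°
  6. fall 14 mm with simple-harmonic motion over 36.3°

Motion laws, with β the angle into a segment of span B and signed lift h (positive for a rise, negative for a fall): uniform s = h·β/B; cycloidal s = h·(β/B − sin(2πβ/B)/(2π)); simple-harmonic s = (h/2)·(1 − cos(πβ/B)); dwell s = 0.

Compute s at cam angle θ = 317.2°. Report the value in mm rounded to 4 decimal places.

seg 1 [0°–38.9°] uniform, h=27: full span → s += 27 → s = 27.0000
seg 2 [38.9°–168.6°] cycloidal, h=30: full span → s += 30 → s = 57.0000
seg 3 [168.6°–206.8°] dwell: s stays 57.0000
seg 4 [206.8°–252°] simple-harmonic, h=-27: full span → s += -27 → s = 30.0000
seg 5 [252°–323.7°] simple-harmonic, h=-14: θ=317.2° here. β=65.2, B=71.7. -14/2·(1 − cos(π·0.9093)) = -13.7180 → s = 16.2820

16.2820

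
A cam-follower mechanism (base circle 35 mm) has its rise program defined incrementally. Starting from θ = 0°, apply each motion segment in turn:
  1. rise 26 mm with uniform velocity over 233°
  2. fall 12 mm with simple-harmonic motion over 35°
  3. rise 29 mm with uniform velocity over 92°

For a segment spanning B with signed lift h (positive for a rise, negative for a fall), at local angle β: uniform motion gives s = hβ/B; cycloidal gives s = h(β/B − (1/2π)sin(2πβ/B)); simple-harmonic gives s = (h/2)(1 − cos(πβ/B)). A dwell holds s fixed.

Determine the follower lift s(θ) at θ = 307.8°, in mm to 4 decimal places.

seg 1 [0°–233°] uniform, h=26: full span → s += 26 → s = 26.0000
seg 2 [233°–268°] simple-harmonic, h=-12: full span → s += -12 → s = 14.0000
seg 3 [268°–360°] uniform, h=29: θ=307.8° here. β=39.8, B=92. 29·39.8/92 = 12.5457 → s = 26.5457

26.5457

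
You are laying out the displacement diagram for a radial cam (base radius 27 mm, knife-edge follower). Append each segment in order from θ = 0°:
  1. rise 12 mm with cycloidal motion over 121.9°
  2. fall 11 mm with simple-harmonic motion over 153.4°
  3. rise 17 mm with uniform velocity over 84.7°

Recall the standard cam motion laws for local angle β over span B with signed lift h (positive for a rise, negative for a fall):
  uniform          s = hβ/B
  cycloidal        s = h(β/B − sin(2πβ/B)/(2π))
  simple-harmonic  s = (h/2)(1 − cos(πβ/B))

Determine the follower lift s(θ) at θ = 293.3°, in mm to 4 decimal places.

seg 1 [0°–121.9°] cycloidal, h=12: full span → s += 12 → s = 12.0000
seg 2 [121.9°–275.3°] simple-harmonic, h=-11: full span → s += -11 → s = 1.0000
seg 3 [275.3°–360°] uniform, h=17: θ=293.3° here. β=18, B=84.7. 17·18/84.7 = 3.6128 → s = 4.6128

4.6128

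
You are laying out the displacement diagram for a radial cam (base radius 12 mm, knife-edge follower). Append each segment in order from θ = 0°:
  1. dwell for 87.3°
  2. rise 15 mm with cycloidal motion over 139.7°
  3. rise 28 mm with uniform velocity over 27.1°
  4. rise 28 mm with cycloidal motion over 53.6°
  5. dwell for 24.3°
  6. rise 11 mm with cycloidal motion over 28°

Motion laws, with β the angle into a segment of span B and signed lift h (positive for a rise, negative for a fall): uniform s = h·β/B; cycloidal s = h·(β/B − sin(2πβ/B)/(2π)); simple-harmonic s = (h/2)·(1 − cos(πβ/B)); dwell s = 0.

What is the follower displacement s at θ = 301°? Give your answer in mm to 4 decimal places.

seg 1 [0°–87.3°] dwell: s stays 0.0000
seg 2 [87.3°–227°] cycloidal, h=15: full span → s += 15 → s = 15.0000
seg 3 [227°–254.1°] uniform, h=28: full span → s += 28 → s = 43.0000
seg 4 [254.1°–307.7°] cycloidal, h=28: θ=301° here. β=46.9, B=53.6. 28·(0.8750 − sin(2π·0.8750)/(2π)) = 27.6511 → s = 70.6511

70.6511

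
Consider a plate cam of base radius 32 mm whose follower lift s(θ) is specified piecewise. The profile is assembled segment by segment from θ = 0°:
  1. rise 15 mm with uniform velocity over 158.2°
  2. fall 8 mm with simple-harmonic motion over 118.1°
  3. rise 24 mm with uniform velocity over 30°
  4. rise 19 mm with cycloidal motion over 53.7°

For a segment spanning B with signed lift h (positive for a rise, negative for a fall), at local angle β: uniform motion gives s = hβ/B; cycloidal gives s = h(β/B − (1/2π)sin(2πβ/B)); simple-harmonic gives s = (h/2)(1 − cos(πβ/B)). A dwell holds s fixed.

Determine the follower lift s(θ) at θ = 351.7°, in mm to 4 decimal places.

seg 1 [0°–158.2°] uniform, h=15: full span → s += 15 → s = 15.0000
seg 2 [158.2°–276.3°] simple-harmonic, h=-8: full span → s += -8 → s = 7.0000
seg 3 [276.3°–306.3°] uniform, h=24: full span → s += 24 → s = 31.0000
seg 4 [306.3°–360°] cycloidal, h=19: θ=351.7° here. β=45.4, B=53.7. 19·(0.8454 − sin(2π·0.8454)/(2π)) = 18.5597 → s = 49.5597

49.5597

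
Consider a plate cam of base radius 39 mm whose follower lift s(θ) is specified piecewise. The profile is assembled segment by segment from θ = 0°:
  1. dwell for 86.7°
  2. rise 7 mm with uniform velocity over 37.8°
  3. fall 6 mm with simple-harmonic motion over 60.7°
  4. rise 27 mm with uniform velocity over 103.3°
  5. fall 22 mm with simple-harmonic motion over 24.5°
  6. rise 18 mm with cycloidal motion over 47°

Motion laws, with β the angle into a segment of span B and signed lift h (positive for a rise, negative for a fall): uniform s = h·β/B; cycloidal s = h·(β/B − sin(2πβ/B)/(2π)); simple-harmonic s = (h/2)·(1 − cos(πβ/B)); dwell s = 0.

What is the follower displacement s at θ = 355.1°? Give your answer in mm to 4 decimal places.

seg 1 [0°–86.7°] dwell: s stays 0.0000
seg 2 [86.7°–124.5°] uniform, h=7: full span → s += 7 → s = 7.0000
seg 3 [124.5°–185.2°] simple-harmonic, h=-6: full span → s += -6 → s = 1.0000
seg 4 [185.2°–288.5°] uniform, h=27: full span → s += 27 → s = 28.0000
seg 5 [288.5°–313°] simple-harmonic, h=-22: full span → s += -22 → s = 6.0000
seg 6 [313°–360°] cycloidal, h=18: θ=355.1° here. β=42.1, B=47. 18·(0.8957 − sin(2π·0.8957)/(2π)) = 17.8686 → s = 23.8686

23.8686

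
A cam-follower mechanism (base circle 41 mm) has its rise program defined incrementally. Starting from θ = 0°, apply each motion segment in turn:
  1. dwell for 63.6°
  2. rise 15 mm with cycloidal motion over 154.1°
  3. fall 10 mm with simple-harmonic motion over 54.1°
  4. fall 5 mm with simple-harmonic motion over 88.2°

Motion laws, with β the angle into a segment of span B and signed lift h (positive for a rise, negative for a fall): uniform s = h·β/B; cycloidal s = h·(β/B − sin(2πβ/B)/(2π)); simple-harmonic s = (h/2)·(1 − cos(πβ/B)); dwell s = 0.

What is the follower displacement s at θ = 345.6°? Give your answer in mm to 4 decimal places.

seg 1 [0°–63.6°] dwell: s stays 0.0000
seg 2 [63.6°–217.7°] cycloidal, h=15: full span → s += 15 → s = 15.0000
seg 3 [217.7°–271.8°] simple-harmonic, h=-10: full span → s += -10 → s = 5.0000
seg 4 [271.8°–360°] simple-harmonic, h=-5: θ=345.6° here. β=73.8, B=88.2. -5/2·(1 − cos(π·0.8367)) = -4.6783 → s = 0.3217

0.3217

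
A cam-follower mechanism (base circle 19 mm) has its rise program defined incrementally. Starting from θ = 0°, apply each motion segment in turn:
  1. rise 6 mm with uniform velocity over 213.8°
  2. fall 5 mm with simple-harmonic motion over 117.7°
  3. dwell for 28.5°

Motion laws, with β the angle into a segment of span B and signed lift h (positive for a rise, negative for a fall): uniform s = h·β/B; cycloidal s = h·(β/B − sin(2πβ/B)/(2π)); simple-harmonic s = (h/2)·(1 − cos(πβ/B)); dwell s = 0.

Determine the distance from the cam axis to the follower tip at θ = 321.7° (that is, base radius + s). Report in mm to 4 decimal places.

seg 1 [0°–213.8°] uniform, h=6: full span → s += 6 → s = 6.0000
seg 2 [213.8°–331.5°] simple-harmonic, h=-5: θ=321.7° here. β=107.9, B=117.7. -5/2·(1 − cos(π·0.9167)) = -4.9150 → s = 1.0850
radial distance = base radius + s = 19 + 1.0850 = 20.0850

20.0850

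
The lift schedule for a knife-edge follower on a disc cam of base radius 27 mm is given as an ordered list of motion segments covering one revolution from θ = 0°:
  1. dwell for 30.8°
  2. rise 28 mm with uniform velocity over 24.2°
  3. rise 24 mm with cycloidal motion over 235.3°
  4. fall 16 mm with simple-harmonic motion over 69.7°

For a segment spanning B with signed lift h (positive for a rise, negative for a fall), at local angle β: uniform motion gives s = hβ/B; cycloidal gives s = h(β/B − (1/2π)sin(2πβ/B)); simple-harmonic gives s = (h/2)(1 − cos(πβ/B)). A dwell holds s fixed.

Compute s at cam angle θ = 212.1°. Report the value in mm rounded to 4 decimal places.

seg 1 [0°–30.8°] dwell: s stays 0.0000
seg 2 [30.8°–55°] uniform, h=28: full span → s += 28 → s = 28.0000
seg 3 [55°–290.3°] cycloidal, h=24: θ=212.1° here. β=157.1, B=235.3. 24·(0.6677 − sin(2π·0.6677)/(2π)) = 19.3436 → s = 47.3436

47.3436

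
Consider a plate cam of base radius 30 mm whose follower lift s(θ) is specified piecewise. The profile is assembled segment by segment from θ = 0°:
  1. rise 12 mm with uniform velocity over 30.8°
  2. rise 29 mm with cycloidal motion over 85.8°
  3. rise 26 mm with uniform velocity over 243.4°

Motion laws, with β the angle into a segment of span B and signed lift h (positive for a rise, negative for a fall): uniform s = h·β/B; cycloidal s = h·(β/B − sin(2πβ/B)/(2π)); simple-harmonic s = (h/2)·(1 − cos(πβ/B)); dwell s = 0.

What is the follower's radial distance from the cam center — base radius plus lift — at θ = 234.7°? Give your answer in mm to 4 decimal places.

seg 1 [0°–30.8°] uniform, h=12: full span → s += 12 → s = 12.0000
seg 2 [30.8°–116.6°] cycloidal, h=29: full span → s += 29 → s = 41.0000
seg 3 [116.6°–360°] uniform, h=26: θ=234.7° here. β=118.1, B=243.4. 26·118.1/243.4 = 12.6154 → s = 53.6154
radial distance = base radius + s = 30 + 53.6154 = 83.6154

83.6154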